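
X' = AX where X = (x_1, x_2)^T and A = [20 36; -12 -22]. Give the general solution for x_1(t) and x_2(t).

Coefficient matrix A = [[20, 36], [-12, -22]].
Characteristic polynomial det(A - λI) = λ^2 + 2λ - 8 = 0.
Eigenvalues λ = -4, 2.
For λ=-4: (A-λI) row 1 is [24, 36], so an eigenvector is (3, -2).
For λ=2: (A-λI) row 1 is [18, 36], so an eigenvector is (2, -1).
General solution: c_1e^(-4t)(3,-2) + c_2e^(2t)(2,-1).

x_1(t) = 3c_1e^(-4t) + 2c_2e^(2t), x_2(t) = -2c_1e^(-4t) - c_2e^(2t)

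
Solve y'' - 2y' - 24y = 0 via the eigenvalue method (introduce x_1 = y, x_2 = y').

y(t) = C_1e^(-4t) + C_2e^(6t)

Let x_1 = y, x_2 = y'. Then x_1' = x_2 and x_2' = 24x_1 + 2x_2.
A = [[0,1],[24,2]]; det(A-λI) = λ^2 - 2λ - 24.
Eigenvalues λ = -4, 6 with eigenvectors (1,-4), (1,6).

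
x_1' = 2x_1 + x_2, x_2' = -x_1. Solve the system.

x_1(t) = c_1e^(t) + c_2te^(t) + 3c_2e^(t), x_2(t) = -c_1e^(t) - c_2te^(t) - 2c_2e^(t)

Coefficient matrix A = [[2, 1], [-1, 0]].
Characteristic polynomial det(A - λI) = λ^2 - 2λ + 1 = 0.
Single eigenvalue λ = 1 with algebraic multiplicity 2.
Eigenvector v = (1,-1); generalized eigenvector w with (A-λI)w=v is (3,-2).
General solution: e^(t)[c_1·v + c_2·(t·v + w)].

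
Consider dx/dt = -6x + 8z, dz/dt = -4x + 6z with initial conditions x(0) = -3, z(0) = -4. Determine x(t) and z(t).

x(t) = -5e^(2t) + 2e^(-2t), z(t) = -5e^(2t) + e^(-2t)

Coefficient matrix A = [[-6, 8], [-4, 6]].
Characteristic polynomial det(A - λI) = λ^2 - 4 = 0.
Eigenvalues λ = 2, -2.
For λ=2: (A-λI) row 1 is [-8, 8], so an eigenvector is (-1, -1).
For λ=-2: (A-λI) row 1 is [-4, 8], so an eigenvector is (2, 1).
General solution: c_1e^(2t)(-1,-1) + c_2e^(-2t)(2,1).
Applying x(0)=-3, z(0)=-4 gives c_1=5, c_2=1.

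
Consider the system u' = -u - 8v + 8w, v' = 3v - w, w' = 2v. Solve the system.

u(t) = K_1e^(-t) - 4K_2e^(t), v(t) = -K_2e^(t) + K_3e^(2t), w(t) = -2K_2e^(t) + K_3e^(2t)

Coefficient matrix A = [[-1, -8, 8], [0, 3, -1], [0, 2, 0]].
det(A - λI) = 0 gives eigenvalues λ = -1, 1, 2.
For λ=-1: eigenvector (1,0,0).
For λ=1: eigenvector (-4,-1,-2).
For λ=2: eigenvector (0,1,1).
General solution: K_1e^(-t)(1,0,0) + K_2e^(t)(-4,-1,-2) + K_3e^(2t)(0,1,1).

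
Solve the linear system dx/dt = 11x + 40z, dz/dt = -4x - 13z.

x(t) = -3K_1e^(-t)sin(4t) - K_1e^(-t)cos(4t) - K_2e^(-t)sin(4t) + 3K_2e^(-t)cos(4t), z(t) = K_1e^(-t)sin(4t) - K_2e^(-t)cos(4t)

Coefficient matrix A = [[11, 40], [-4, -13]].
Characteristic polynomial det(A - λI) = λ^2 + 2λ + 17 = 0.
Eigenvalues λ = -1 ± 4i (complex conjugate pair).
For λ=-1+4i: an eigenvector is (-1,0) - i(-3,1) = (-1 + 3i, 0 - i).
A real fundamental pair from Re and Im of e^((-1+4i)t)v: X_1 = e^(-t)(cos(4t)·(-1,0) + sin(4t)·(-3,1)), X_2 = e^(-t)(sin(4t)·(-1,0) - cos(4t)·(-3,1)).
General solution: K_1X_1 + K_2X_2.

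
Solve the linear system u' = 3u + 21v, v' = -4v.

Coefficient matrix A = [[3, 21], [0, -4]].
Characteristic polynomial det(A - λI) = λ^2 + λ - 12 = 0.
Eigenvalues λ = 3, -4.
For λ=3: (A-λI) row 1 is [0, 21], so an eigenvector is (-1, 0).
For λ=-4: (A-λI) row 1 is [7, 21], so an eigenvector is (-3, 1).
General solution: K_1e^(3t)(-1,0) + K_2e^(-4t)(-3,1).

u(t) = -K_1e^(3t) - 3K_2e^(-4t), v(t) = K_2e^(-4t)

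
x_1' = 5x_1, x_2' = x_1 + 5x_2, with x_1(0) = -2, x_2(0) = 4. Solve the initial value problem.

x_1(t) = -2e^(5t), x_2(t) = -2te^(5t) + 4e^(5t)

Coefficient matrix A = [[5, 0], [1, 5]].
Characteristic polynomial det(A - λI) = λ^2 - 10λ + 25 = 0.
Single eigenvalue λ = 5 with algebraic multiplicity 2.
Eigenvector v = (0,-1); generalized eigenvector w with (A-λI)w=v is (-1,-2).
General solution: e^(5t)[c_1·v + c_2·(t·v + w)].
Applying x_1(0)=-2, x_2(0)=4 gives c_1=-8, c_2=2.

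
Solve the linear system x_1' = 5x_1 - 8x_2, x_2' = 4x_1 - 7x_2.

x_1(t) = 2c_1e^(t) - c_2e^(-3t), x_2(t) = c_1e^(t) - c_2e^(-3t)

Coefficient matrix A = [[5, -8], [4, -7]].
Characteristic polynomial det(A - λI) = λ^2 + 2λ - 3 = 0.
Eigenvalues λ = 1, -3.
For λ=1: (A-λI) row 1 is [4, -8], so an eigenvector is (2, 1).
For λ=-3: (A-λI) row 1 is [8, -8], so an eigenvector is (-1, -1).
General solution: c_1e^(t)(2,1) + c_2e^(-3t)(-1,-1).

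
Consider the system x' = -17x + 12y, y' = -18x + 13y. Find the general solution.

x(t) = 2K_1e^(t) + K_2e^(-5t), y(t) = 3K_1e^(t) + K_2e^(-5t)

Coefficient matrix A = [[-17, 12], [-18, 13]].
Characteristic polynomial det(A - λI) = λ^2 + 4λ - 5 = 0.
Eigenvalues λ = 1, -5.
For λ=1: (A-λI) row 1 is [-18, 12], so an eigenvector is (2, 3).
For λ=-5: (A-λI) row 1 is [-12, 12], so an eigenvector is (1, 1).
General solution: K_1e^(t)(2,3) + K_2e^(-5t)(1,1).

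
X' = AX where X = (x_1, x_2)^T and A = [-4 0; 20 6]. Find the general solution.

x_1(t) = -C_2e^(-4t), x_2(t) = -C_1e^(6t) + 2C_2e^(-4t)

Coefficient matrix A = [[-4, 0], [20, 6]].
Characteristic polynomial det(A - λI) = λ^2 - 2λ - 24 = 0.
Eigenvalues λ = 6, -4.
For λ=6: (A-λI) row 1 is [-10, 0], so an eigenvector is (0, -1).
For λ=-4: (A-λI) row 2 is [20, 10], so an eigenvector is (-1, 2).
General solution: C_1e^(6t)(0,-1) + C_2e^(-4t)(-1,2).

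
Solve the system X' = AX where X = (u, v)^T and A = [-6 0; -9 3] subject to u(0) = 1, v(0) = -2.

Coefficient matrix A = [[-6, 0], [-9, 3]].
Characteristic polynomial det(A - λI) = λ^2 + 3λ - 18 = 0.
Eigenvalues λ = -6, 3.
For λ=-6: (A-λI) row 2 is [-9, 9], so an eigenvector is (-1, -1).
For λ=3: (A-λI) row 1 is [-9, 0], so an eigenvector is (0, 1).
General solution: c_1e^(-6t)(-1,-1) + c_2e^(3t)(0,1).
Applying u(0)=1, v(0)=-2 gives c_1=-1, c_2=-3.

u(t) = e^(-6t), v(t) = -3e^(3t) + e^(-6t)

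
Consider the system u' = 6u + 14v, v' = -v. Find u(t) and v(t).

u(t) = K_1e^(6t) - 2K_2e^(-t), v(t) = K_2e^(-t)

Coefficient matrix A = [[6, 14], [0, -1]].
Characteristic polynomial det(A - λI) = λ^2 - 5λ - 6 = 0.
Eigenvalues λ = 6, -1.
For λ=6: (A-λI) row 1 is [0, 14], so an eigenvector is (1, 0).
For λ=-1: (A-λI) row 1 is [7, 14], so an eigenvector is (-2, 1).
General solution: K_1e^(6t)(1,0) + K_2e^(-t)(-2,1).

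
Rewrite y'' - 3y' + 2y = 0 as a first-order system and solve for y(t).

y(t) = C_1e^(t) + C_2e^(2t)

Let x_1 = y, x_2 = y'. Then x_1' = x_2 and x_2' = -2x_1 + 3x_2.
A = [[0,1],[-2,3]]; det(A-λI) = λ^2 - 3λ + 2.
Eigenvalues λ = 1, 2 with eigenvectors (1,1), (1,2).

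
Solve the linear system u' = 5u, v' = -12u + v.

u(t) = -C_2e^(5t), v(t) = C_1e^(t) + 3C_2e^(5t)

Coefficient matrix A = [[5, 0], [-12, 1]].
Characteristic polynomial det(A - λI) = λ^2 - 6λ + 5 = 0.
Eigenvalues λ = 1, 5.
For λ=1: (A-λI) row 1 is [4, 0], so an eigenvector is (0, 1).
For λ=5: (A-λI) row 2 is [-12, -4], so an eigenvector is (-1, 3).
General solution: C_1e^(t)(0,1) + C_2e^(5t)(-1,3).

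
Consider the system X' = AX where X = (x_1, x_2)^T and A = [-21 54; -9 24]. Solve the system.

Coefficient matrix A = [[-21, 54], [-9, 24]].
Characteristic polynomial det(A - λI) = λ^2 - 3λ - 18 = 0.
Eigenvalues λ = 6, -3.
For λ=6: (A-λI) row 1 is [-27, 54], so an eigenvector is (-2, -1).
For λ=-3: (A-λI) row 1 is [-18, 54], so an eigenvector is (-3, -1).
General solution: C_1e^(6t)(-2,-1) + C_2e^(-3t)(-3,-1).

x_1(t) = -2C_1e^(6t) - 3C_2e^(-3t), x_2(t) = -C_1e^(6t) - C_2e^(-3t)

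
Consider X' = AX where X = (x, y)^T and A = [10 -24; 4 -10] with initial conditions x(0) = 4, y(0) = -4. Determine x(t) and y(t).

x(t) = 36e^(2t) - 32e^(-2t), y(t) = 12e^(2t) - 16e^(-2t)

Coefficient matrix A = [[10, -24], [4, -10]].
Characteristic polynomial det(A - λI) = λ^2 - 4 = 0.
Eigenvalues λ = -2, 2.
For λ=-2: (A-λI) row 1 is [12, -24], so an eigenvector is (-2, -1).
For λ=2: (A-λI) row 1 is [8, -24], so an eigenvector is (-3, -1).
General solution: c_1e^(-2t)(-2,-1) + c_2e^(2t)(-3,-1).
Applying x(0)=4, y(0)=-4 gives c_1=16, c_2=-12.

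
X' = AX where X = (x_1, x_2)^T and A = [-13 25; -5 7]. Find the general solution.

x_1(t) = K_1e^(-3t)sin(5t) + 2K_1e^(-3t)cos(5t) + 2K_2e^(-3t)sin(5t) - K_2e^(-3t)cos(5t), x_2(t) = K_1e^(-3t)cos(5t) + K_2e^(-3t)sin(5t)

Coefficient matrix A = [[-13, 25], [-5, 7]].
Characteristic polynomial det(A - λI) = λ^2 + 6λ + 34 = 0.
Eigenvalues λ = -3 ± 5i (complex conjugate pair).
For λ=-3+5i: an eigenvector is (2,1) - i(1,0) = (2 - i, 1).
A real fundamental pair from Re and Im of e^((-3+5i)t)v: X_1 = e^(-3t)(cos(5t)·(2,1) + sin(5t)·(1,0)), X_2 = e^(-3t)(sin(5t)·(2,1) - cos(5t)·(1,0)).
General solution: K_1X_1 + K_2X_2.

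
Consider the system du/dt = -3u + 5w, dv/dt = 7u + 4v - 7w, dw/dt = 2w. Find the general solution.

u(t) = K_1e^(2t) - K_3e^(-3t), v(t) = K_2e^(4t) + K_3e^(-3t), w(t) = K_1e^(2t)

Coefficient matrix A = [[-3, 0, 5], [7, 4, -7], [0, 0, 2]].
det(A - λI) = 0 gives eigenvalues λ = 2, 4, -3.
For λ=2: eigenvector (1,0,1).
For λ=4: eigenvector (0,1,0).
For λ=-3: eigenvector (-1,1,0).
General solution: K_1e^(2t)(1,0,1) + K_2e^(4t)(0,1,0) + K_3e^(-3t)(-1,1,0).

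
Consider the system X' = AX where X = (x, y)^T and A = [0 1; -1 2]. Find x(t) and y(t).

x(t) = c_1e^(t) + c_2te^(t) - 2c_2e^(t), y(t) = c_1e^(t) + c_2te^(t) - c_2e^(t)

Coefficient matrix A = [[0, 1], [-1, 2]].
Characteristic polynomial det(A - λI) = λ^2 - 2λ + 1 = 0.
Single eigenvalue λ = 1 with algebraic multiplicity 2.
Eigenvector v = (1,1); generalized eigenvector w with (A-λI)w=v is (-2,-1).
General solution: e^(t)[c_1·v + c_2·(t·v + w)].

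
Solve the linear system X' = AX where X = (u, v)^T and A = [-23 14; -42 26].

u(t) = C_1e^(5t) + 2C_2e^(-2t), v(t) = 2C_1e^(5t) + 3C_2e^(-2t)

Coefficient matrix A = [[-23, 14], [-42, 26]].
Characteristic polynomial det(A - λI) = λ^2 - 3λ - 10 = 0.
Eigenvalues λ = 5, -2.
For λ=5: (A-λI) row 1 is [-28, 14], so an eigenvector is (1, 2).
For λ=-2: (A-λI) row 1 is [-21, 14], so an eigenvector is (2, 3).
General solution: C_1e^(5t)(1,2) + C_2e^(-2t)(2,3).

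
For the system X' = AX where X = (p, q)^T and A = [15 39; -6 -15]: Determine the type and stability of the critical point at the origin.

A = [[15,39],[-6,-15]]; det(A-λI) = λ^2 + 9.
λ = 0 ± 3i: zero real part.

center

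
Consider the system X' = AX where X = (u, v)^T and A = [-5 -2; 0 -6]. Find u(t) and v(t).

u(t) = 2C_1e^(-6t) - C_2e^(-5t), v(t) = C_1e^(-6t)

Coefficient matrix A = [[-5, -2], [0, -6]].
Characteristic polynomial det(A - λI) = λ^2 + 11λ + 30 = 0.
Eigenvalues λ = -6, -5.
For λ=-6: (A-λI) row 1 is [1, -2], so an eigenvector is (2, 1).
For λ=-5: (A-λI) row 1 is [0, -2], so an eigenvector is (-1, 0).
General solution: C_1e^(-6t)(2,1) + C_2e^(-5t)(-1,0).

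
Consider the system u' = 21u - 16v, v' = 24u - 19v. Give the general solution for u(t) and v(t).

u(t) = -C_1e^(5t) + 2C_2e^(-3t), v(t) = -C_1e^(5t) + 3C_2e^(-3t)

Coefficient matrix A = [[21, -16], [24, -19]].
Characteristic polynomial det(A - λI) = λ^2 - 2λ - 15 = 0.
Eigenvalues λ = 5, -3.
For λ=5: (A-λI) row 1 is [16, -16], so an eigenvector is (-1, -1).
For λ=-3: (A-λI) row 1 is [24, -16], so an eigenvector is (2, 3).
General solution: C_1e^(5t)(-1,-1) + C_2e^(-3t)(2,3).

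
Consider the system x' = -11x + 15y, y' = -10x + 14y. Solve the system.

Coefficient matrix A = [[-11, 15], [-10, 14]].
Characteristic polynomial det(A - λI) = λ^2 - 3λ - 4 = 0.
Eigenvalues λ = -1, 4.
For λ=-1: (A-λI) row 1 is [-10, 15], so an eigenvector is (3, 2).
For λ=4: (A-λI) row 1 is [-15, 15], so an eigenvector is (1, 1).
General solution: K_1e^(-t)(3,2) + K_2e^(4t)(1,1).

x(t) = 3K_1e^(-t) + K_2e^(4t), y(t) = 2K_1e^(-t) + K_2e^(4t)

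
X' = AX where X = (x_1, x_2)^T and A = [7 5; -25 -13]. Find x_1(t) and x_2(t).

x_1(t) = C_1e^(-3t)sin(5t) - C_2e^(-3t)cos(5t), x_2(t) = -2C_1e^(-3t)sin(5t) + C_1e^(-3t)cos(5t) + C_2e^(-3t)sin(5t) + 2C_2e^(-3t)cos(5t)

Coefficient matrix A = [[7, 5], [-25, -13]].
Characteristic polynomial det(A - λI) = λ^2 + 6λ + 34 = 0.
Eigenvalues λ = -3 ± 5i (complex conjugate pair).
For λ=-3+5i: an eigenvector is (0,1) - i(1,-2) = (0 - i, 1 + 2i).
A real fundamental pair from Re and Im of e^((-3+5i)t)v: X_1 = e^(-3t)(cos(5t)·(0,1) + sin(5t)·(1,-2)), X_2 = e^(-3t)(sin(5t)·(0,1) - cos(5t)·(1,-2)).
General solution: C_1X_1 + C_2X_2.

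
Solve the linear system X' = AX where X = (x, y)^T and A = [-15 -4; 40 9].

Coefficient matrix A = [[-15, -4], [40, 9]].
Characteristic polynomial det(A - λI) = λ^2 + 6λ + 25 = 0.
Eigenvalues λ = -3 ± 4i (complex conjugate pair).
For λ=-3+4i: an eigenvector is (0,1) - i(-1,3) = (0 + i, 1 - 3i).
A real fundamental pair from Re and Im of e^((-3+4i)t)v: X_1 = e^(-3t)(cos(4t)·(0,1) + sin(4t)·(-1,3)), X_2 = e^(-3t)(sin(4t)·(0,1) - cos(4t)·(-1,3)).
General solution: K_1X_1 + K_2X_2.

x(t) = -K_1e^(-3t)sin(4t) + K_2e^(-3t)cos(4t), y(t) = 3K_1e^(-3t)sin(4t) + K_1e^(-3t)cos(4t) + K_2e^(-3t)sin(4t) - 3K_2e^(-3t)cos(4t)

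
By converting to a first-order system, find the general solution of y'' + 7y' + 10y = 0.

Let x_1 = y, x_2 = y'. Then x_1' = x_2 and x_2' = -10x_1 - 7x_2.
A = [[0,1],[-10,-7]]; det(A-λI) = λ^2 + 7λ + 10.
Eigenvalues λ = -2, -5 with eigenvectors (1,-2), (1,-5).

y(t) = K_1e^(-2t) + K_2e^(-5t)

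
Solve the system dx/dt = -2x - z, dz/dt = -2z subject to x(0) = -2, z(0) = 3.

x(t) = -3te^(-2t) - 2e^(-2t), z(t) = 3e^(-2t)

Coefficient matrix A = [[-2, -1], [0, -2]].
Characteristic polynomial det(A - λI) = λ^2 + 4λ + 4 = 0.
Single eigenvalue λ = -2 with algebraic multiplicity 2.
Eigenvector v = (-1,0); generalized eigenvector w with (A-λI)w=v is (1,1).
General solution: e^(-2t)[C_1·v + C_2·(t·v + w)].
Applying x(0)=-2, z(0)=3 gives C_1=5, C_2=3.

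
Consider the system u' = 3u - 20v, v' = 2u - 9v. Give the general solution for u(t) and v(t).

u(t) = -3c_1e^(-3t)sin(2t) - c_1e^(-3t)cos(2t) - c_2e^(-3t)sin(2t) + 3c_2e^(-3t)cos(2t), v(t) = -c_1e^(-3t)sin(2t) + c_2e^(-3t)cos(2t)

Coefficient matrix A = [[3, -20], [2, -9]].
Characteristic polynomial det(A - λI) = λ^2 + 6λ + 13 = 0.
Eigenvalues λ = -3 ± 2i (complex conjugate pair).
For λ=-3+2i: an eigenvector is (-1,0) - i(-3,-1) = (-1 + 3i, 0 + i).
A real fundamental pair from Re and Im of e^((-3+2i)t)v: X_1 = e^(-3t)(cos(2t)·(-1,0) + sin(2t)·(-3,-1)), X_2 = e^(-3t)(sin(2t)·(-1,0) - cos(2t)·(-3,-1)).
General solution: c_1X_1 + c_2X_2.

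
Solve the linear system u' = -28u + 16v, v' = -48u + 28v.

Coefficient matrix A = [[-28, 16], [-48, 28]].
Characteristic polynomial det(A - λI) = λ^2 - 16 = 0.
Eigenvalues λ = 4, -4.
For λ=4: (A-λI) row 1 is [-32, 16], so an eigenvector is (1, 2).
For λ=-4: (A-λI) row 1 is [-24, 16], so an eigenvector is (2, 3).
General solution: c_1e^(4t)(1,2) + c_2e^(-4t)(2,3).

u(t) = c_1e^(4t) + 2c_2e^(-4t), v(t) = 2c_1e^(4t) + 3c_2e^(-4t)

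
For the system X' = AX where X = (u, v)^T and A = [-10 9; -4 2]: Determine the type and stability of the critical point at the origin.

A = [[-10,9],[-4,2]]; det(A-λI) = λ^2 + 8λ + 16.
repeated λ = -4 with a single eigenvector.

stable improper node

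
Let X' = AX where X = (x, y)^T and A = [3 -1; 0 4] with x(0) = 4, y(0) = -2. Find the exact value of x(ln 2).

A = [[3,-1],[0,4]]; eigenvalues λ = 4, 3.
Eigenvectors: (-1,1) for λ=4, (-1,0) for λ=3.
From the initial condition, c_1 = -2, c_2 = -2.
x(ln 2) = (-2)(2^4)(-1) + (-2)(2^3)(-1) = 48.

48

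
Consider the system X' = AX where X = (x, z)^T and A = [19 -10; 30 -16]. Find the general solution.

x(t) = -2c_1e^(4t) - c_2e^(-t), z(t) = -3c_1e^(4t) - 2c_2e^(-t)

Coefficient matrix A = [[19, -10], [30, -16]].
Characteristic polynomial det(A - λI) = λ^2 - 3λ - 4 = 0.
Eigenvalues λ = 4, -1.
For λ=4: (A-λI) row 1 is [15, -10], so an eigenvector is (-2, -3).
For λ=-1: (A-λI) row 1 is [20, -10], so an eigenvector is (-1, -2).
General solution: c_1e^(4t)(-2,-3) + c_2e^(-t)(-1,-2).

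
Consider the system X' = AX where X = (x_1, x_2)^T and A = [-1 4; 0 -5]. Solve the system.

Coefficient matrix A = [[-1, 4], [0, -5]].
Characteristic polynomial det(A - λI) = λ^2 + 6λ + 5 = 0.
Eigenvalues λ = -5, -1.
For λ=-5: (A-λI) row 1 is [4, 4], so an eigenvector is (-1, 1).
For λ=-1: (A-λI) row 1 is [0, 4], so an eigenvector is (1, 0).
General solution: c_1e^(-5t)(-1,1) + c_2e^(-t)(1,0).

x_1(t) = -c_1e^(-5t) + c_2e^(-t), x_2(t) = c_1e^(-5t)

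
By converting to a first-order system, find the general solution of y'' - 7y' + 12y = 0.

y(t) = c_1e^(4t) + c_2e^(3t)

Let x_1 = y, x_2 = y'. Then x_1' = x_2 and x_2' = -12x_1 + 7x_2.
A = [[0,1],[-12,7]]; det(A-λI) = λ^2 - 7λ + 12.
Eigenvalues λ = 4, 3 with eigenvectors (1,4), (1,3).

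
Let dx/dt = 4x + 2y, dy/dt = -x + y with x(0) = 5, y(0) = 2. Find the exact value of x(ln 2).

A = [[4,2],[-1,1]]; eigenvalues λ = 2, 3.
Eigenvectors: (1,-1) for λ=2, (2,-1) for λ=3.
From the initial condition, c_1 = -9, c_2 = 7.
x(ln 2) = (-9)(2^2)(1) + (7)(2^3)(2) = 76.

76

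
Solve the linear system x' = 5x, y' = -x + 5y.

x(t) = C_2e^(5t), y(t) = -C_1e^(5t) - C_2te^(5t) + 2C_2e^(5t)

Coefficient matrix A = [[5, 0], [-1, 5]].
Characteristic polynomial det(A - λI) = λ^2 - 10λ + 25 = 0.
Single eigenvalue λ = 5 with algebraic multiplicity 2.
Eigenvector v = (0,-1); generalized eigenvector w with (A-λI)w=v is (1,2).
General solution: e^(5t)[C_1·v + C_2·(t·v + w)].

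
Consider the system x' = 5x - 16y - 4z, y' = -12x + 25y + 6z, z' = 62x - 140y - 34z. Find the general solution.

x(t) = -4C_1e^(-2t) + C_3e^(-3t), y(t) = -2C_1e^(-2t) + C_2e^(t), z(t) = C_1e^(-2t) - 4C_2e^(t) + 2C_3e^(-3t)

Coefficient matrix A = [[5, -16, -4], [-12, 25, 6], [62, -140, -34]].
det(A - λI) = 0 gives eigenvalues λ = -2, 1, -3.
For λ=-2: eigenvector (-4,-2,1).
For λ=1: eigenvector (0,1,-4).
For λ=-3: eigenvector (1,0,2).
General solution: C_1e^(-2t)(-4,-2,1) + C_2e^(t)(0,1,-4) + C_3e^(-3t)(1,0,2).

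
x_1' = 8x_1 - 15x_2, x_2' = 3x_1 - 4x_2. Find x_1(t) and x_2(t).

x_1(t) = -2c_1e^(2t)sin(3t) - c_1e^(2t)cos(3t) - c_2e^(2t)sin(3t) + 2c_2e^(2t)cos(3t), x_2(t) = -c_1e^(2t)sin(3t) + c_2e^(2t)cos(3t)

Coefficient matrix A = [[8, -15], [3, -4]].
Characteristic polynomial det(A - λI) = λ^2 - 4λ + 13 = 0.
Eigenvalues λ = 2 ± 3i (complex conjugate pair).
For λ=2+3i: an eigenvector is (-1,0) - i(-2,-1) = (-1 + 2i, 0 + i).
A real fundamental pair from Re and Im of e^((2+3i)t)v: X_1 = e^(2t)(cos(3t)·(-1,0) + sin(3t)·(-2,-1)), X_2 = e^(2t)(sin(3t)·(-1,0) - cos(3t)·(-2,-1)).
General solution: c_1X_1 + c_2X_2.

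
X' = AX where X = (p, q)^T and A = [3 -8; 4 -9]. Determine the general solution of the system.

Coefficient matrix A = [[3, -8], [4, -9]].
Characteristic polynomial det(A - λI) = λ^2 + 6λ + 5 = 0.
Eigenvalues λ = -5, -1.
For λ=-5: (A-λI) row 1 is [8, -8], so an eigenvector is (-1, -1).
For λ=-1: (A-λI) row 1 is [4, -8], so an eigenvector is (2, 1).
General solution: C_1e^(-5t)(-1,-1) + C_2e^(-t)(2,1).

p(t) = -C_1e^(-5t) + 2C_2e^(-t), q(t) = -C_1e^(-5t) + C_2e^(-t)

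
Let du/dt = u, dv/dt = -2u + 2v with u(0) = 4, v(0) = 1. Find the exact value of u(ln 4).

A = [[1,0],[-2,2]]; eigenvalues λ = 1, 2.
Eigenvectors: (-1,-2) for λ=1, (0,-1) for λ=2.
From the initial condition, c_1 = -4, c_2 = 7.
u(ln 4) = (-4)(4^1)(-1) + (7)(4^2)(0) = 16.

16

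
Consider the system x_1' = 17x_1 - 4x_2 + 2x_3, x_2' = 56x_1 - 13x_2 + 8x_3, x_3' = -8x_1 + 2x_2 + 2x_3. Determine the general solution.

x_1(t) = C_1e^(t) + 2C_2e^(2t), x_2(t) = 4C_1e^(t) + 8C_2e^(2t) + C_3e^(3t), x_3(t) = C_2e^(2t) + 2C_3e^(3t)

Coefficient matrix A = [[17, -4, 2], [56, -13, 8], [-8, 2, 2]].
det(A - λI) = 0 gives eigenvalues λ = 1, 2, 3.
For λ=1: eigenvector (1,4,0).
For λ=2: eigenvector (2,8,1).
For λ=3: eigenvector (0,1,2).
General solution: C_1e^(t)(1,4,0) + C_2e^(2t)(2,8,1) + C_3e^(3t)(0,1,2).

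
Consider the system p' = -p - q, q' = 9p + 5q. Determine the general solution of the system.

p(t) = K_1e^(2t) + K_2te^(2t) - K_2e^(2t), q(t) = -3K_1e^(2t) - 3K_2te^(2t) + 2K_2e^(2t)

Coefficient matrix A = [[-1, -1], [9, 5]].
Characteristic polynomial det(A - λI) = λ^2 - 4λ + 4 = 0.
Single eigenvalue λ = 2 with algebraic multiplicity 2.
Eigenvector v = (1,-3); generalized eigenvector w with (A-λI)w=v is (-1,2).
General solution: e^(2t)[K_1·v + K_2·(t·v + w)].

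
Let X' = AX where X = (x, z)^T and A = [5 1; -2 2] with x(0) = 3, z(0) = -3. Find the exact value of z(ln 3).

-243

A = [[5,1],[-2,2]]; eigenvalues λ = 3, 4.
Eigenvectors: (-1,2) for λ=3, (-1,1) for λ=4.
From the initial condition, c_1 = 0, c_2 = -3.
z(ln 3) = (0)(3^3)(2) + (-3)(3^4)(1) = -243.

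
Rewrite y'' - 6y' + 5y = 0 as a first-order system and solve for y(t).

Let x_1 = y, x_2 = y'. Then x_1' = x_2 and x_2' = -5x_1 + 6x_2.
A = [[0,1],[-5,6]]; det(A-λI) = λ^2 - 6λ + 5.
Eigenvalues λ = 5, 1 with eigenvectors (1,5), (1,1).

y(t) = c_1e^(5t) + c_2e^(t)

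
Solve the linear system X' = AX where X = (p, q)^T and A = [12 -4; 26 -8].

Coefficient matrix A = [[12, -4], [26, -8]].
Characteristic polynomial det(A - λI) = λ^2 - 4λ + 8 = 0.
Eigenvalues λ = 2 ± 2i (complex conjugate pair).
For λ=2+2i: an eigenvector is (-1,-3) - i(1,2) = (-1 - i, -3 - 2i).
A real fundamental pair from Re and Im of e^((2+2i)t)v: X_1 = e^(2t)(cos(2t)·(-1,-3) + sin(2t)·(1,2)), X_2 = e^(2t)(sin(2t)·(-1,-3) - cos(2t)·(1,2)).
General solution: K_1X_1 + K_2X_2.

p(t) = K_1e^(2t)sin(2t) - K_1e^(2t)cos(2t) - K_2e^(2t)sin(2t) - K_2e^(2t)cos(2t), q(t) = 2K_1e^(2t)sin(2t) - 3K_1e^(2t)cos(2t) - 3K_2e^(2t)sin(2t) - 2K_2e^(2t)cos(2t)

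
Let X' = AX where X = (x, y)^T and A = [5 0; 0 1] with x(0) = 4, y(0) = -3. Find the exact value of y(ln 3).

-9

A = [[5,0],[0,1]]; eigenvalues λ = 1, 5.
Eigenvectors: (0,-1) for λ=1, (1,0) for λ=5.
From the initial condition, c_1 = 3, c_2 = 4.
y(ln 3) = (3)(3^1)(-1) + (4)(3^5)(0) = -9.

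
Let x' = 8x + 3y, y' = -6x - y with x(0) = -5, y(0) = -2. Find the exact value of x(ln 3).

-2853

A = [[8,3],[-6,-1]]; eigenvalues λ = 5, 2.
Eigenvectors: (1,-1) for λ=5, (1,-2) for λ=2.
From the initial condition, c_1 = -12, c_2 = 7.
x(ln 3) = (-12)(3^5)(1) + (7)(3^2)(1) = -2853.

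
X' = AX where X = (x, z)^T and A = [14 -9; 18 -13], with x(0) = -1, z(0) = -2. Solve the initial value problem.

x(t) = -e^(-4t), z(t) = -2e^(-4t)

Coefficient matrix A = [[14, -9], [18, -13]].
Characteristic polynomial det(A - λI) = λ^2 - λ - 20 = 0.
Eigenvalues λ = 5, -4.
For λ=5: (A-λI) row 1 is [9, -9], so an eigenvector is (-1, -1).
For λ=-4: (A-λI) row 1 is [18, -9], so an eigenvector is (-1, -2).
General solution: c_1e^(5t)(-1,-1) + c_2e^(-4t)(-1,-2).
Applying x(0)=-1, z(0)=-2 gives c_1=0, c_2=1.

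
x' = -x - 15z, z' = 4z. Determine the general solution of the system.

x(t) = -c_1e^(-t) + 3c_2e^(4t), z(t) = -c_2e^(4t)

Coefficient matrix A = [[-1, -15], [0, 4]].
Characteristic polynomial det(A - λI) = λ^2 - 3λ - 4 = 0.
Eigenvalues λ = -1, 4.
For λ=-1: (A-λI) row 1 is [0, -15], so an eigenvector is (-1, 0).
For λ=4: (A-λI) row 1 is [-5, -15], so an eigenvector is (3, -1).
General solution: c_1e^(-t)(-1,0) + c_2e^(4t)(3,-1).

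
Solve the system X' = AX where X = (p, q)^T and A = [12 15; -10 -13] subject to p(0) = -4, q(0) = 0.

p(t) = -12e^(2t) + 8e^(-3t), q(t) = 8e^(2t) - 8e^(-3t)

Coefficient matrix A = [[12, 15], [-10, -13]].
Characteristic polynomial det(A - λI) = λ^2 + λ - 6 = 0.
Eigenvalues λ = 2, -3.
For λ=2: (A-λI) row 1 is [10, 15], so an eigenvector is (3, -2).
For λ=-3: (A-λI) row 1 is [15, 15], so an eigenvector is (-1, 1).
General solution: c_1e^(2t)(3,-2) + c_2e^(-3t)(-1,1).
Applying p(0)=-4, q(0)=0 gives c_1=-4, c_2=-8.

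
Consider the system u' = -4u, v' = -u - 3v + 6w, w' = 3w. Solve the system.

u(t) = K_1e^(-4t), v(t) = K_1e^(-4t) + K_2e^(-3t) + K_3e^(3t), w(t) = K_3e^(3t)

Coefficient matrix A = [[-4, 0, 0], [-1, -3, 6], [0, 0, 3]].
det(A - λI) = 0 gives eigenvalues λ = -4, -3, 3.
For λ=-4: eigenvector (1,1,0).
For λ=-3: eigenvector (0,1,0).
For λ=3: eigenvector (0,1,1).
General solution: K_1e^(-4t)(1,1,0) + K_2e^(-3t)(0,1,0) + K_3e^(3t)(0,1,1).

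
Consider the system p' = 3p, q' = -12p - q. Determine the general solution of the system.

p(t) = -c_1e^(3t), q(t) = 3c_1e^(3t) + c_2e^(-t)

Coefficient matrix A = [[3, 0], [-12, -1]].
Characteristic polynomial det(A - λI) = λ^2 - 2λ - 3 = 0.
Eigenvalues λ = 3, -1.
For λ=3: (A-λI) row 2 is [-12, -4], so an eigenvector is (-1, 3).
For λ=-1: (A-λI) row 1 is [4, 0], so an eigenvector is (0, 1).
General solution: c_1e^(3t)(-1,3) + c_2e^(-t)(0,1).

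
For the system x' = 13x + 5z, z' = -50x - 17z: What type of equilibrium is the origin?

stable spiral

A = [[13,5],[-50,-17]]; det(A-λI) = λ^2 + 4λ + 29.
λ = -2 ± 5i: negative real part.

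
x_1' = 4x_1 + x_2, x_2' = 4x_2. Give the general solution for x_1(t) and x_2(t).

Coefficient matrix A = [[4, 1], [0, 4]].
Characteristic polynomial det(A - λI) = λ^2 - 8λ + 16 = 0.
Single eigenvalue λ = 4 with algebraic multiplicity 2.
Eigenvector v = (-1,0); generalized eigenvector w with (A-λI)w=v is (-3,-1).
General solution: e^(4t)[c_1·v + c_2·(t·v + w)].

x_1(t) = -c_1e^(4t) - c_2te^(4t) - 3c_2e^(4t), x_2(t) = -c_2e^(4t)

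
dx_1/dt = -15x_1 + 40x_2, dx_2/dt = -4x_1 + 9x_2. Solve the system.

x_1(t) = -c_1e^(-3t)sin(4t) - 3c_1e^(-3t)cos(4t) - 3c_2e^(-3t)sin(4t) + c_2e^(-3t)cos(4t), x_2(t) = -c_1e^(-3t)cos(4t) - c_2e^(-3t)sin(4t)

Coefficient matrix A = [[-15, 40], [-4, 9]].
Characteristic polynomial det(A - λI) = λ^2 + 6λ + 25 = 0.
Eigenvalues λ = -3 ± 4i (complex conjugate pair).
For λ=-3+4i: an eigenvector is (-3,-1) - i(-1,0) = (-3 + i, -1).
A real fundamental pair from Re and Im of e^((-3+4i)t)v: X_1 = e^(-3t)(cos(4t)·(-3,-1) + sin(4t)·(-1,0)), X_2 = e^(-3t)(sin(4t)·(-3,-1) - cos(4t)·(-1,0)).
General solution: c_1X_1 + c_2X_2.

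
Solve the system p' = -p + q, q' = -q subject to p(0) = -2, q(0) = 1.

Coefficient matrix A = [[-1, 1], [0, -1]].
Characteristic polynomial det(A - λI) = λ^2 + 2λ + 1 = 0.
Single eigenvalue λ = -1 with algebraic multiplicity 2.
Eigenvector v = (-1,0); generalized eigenvector w with (A-λI)w=v is (1,-1).
General solution: e^(-t)[K_1·v + K_2·(t·v + w)].
Applying p(0)=-2, q(0)=1 gives K_1=1, K_2=-1.

p(t) = te^(-t) - 2e^(-t), q(t) = e^(-t)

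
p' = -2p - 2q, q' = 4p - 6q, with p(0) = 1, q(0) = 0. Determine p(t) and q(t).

Coefficient matrix A = [[-2, -2], [4, -6]].
Characteristic polynomial det(A - λI) = λ^2 + 8λ + 20 = 0.
Eigenvalues λ = -4 ± 2i (complex conjugate pair).
For λ=-4+2i: an eigenvector is (0,-1) - i(1,1) = (0 - i, -1 - i).
A real fundamental pair from Re and Im of e^((-4+2i)t)v: X_1 = e^(-4t)(cos(2t)·(0,-1) + sin(2t)·(1,1)), X_2 = e^(-4t)(sin(2t)·(0,-1) - cos(2t)·(1,1)).
General solution: c_1X_1 + c_2X_2.
Applying p(0)=1, q(0)=0 gives c_1=1, c_2=-1.

p(t) = e^(-4t)sin(2t) + e^(-4t)cos(2t), q(t) = 2e^(-4t)sin(2t)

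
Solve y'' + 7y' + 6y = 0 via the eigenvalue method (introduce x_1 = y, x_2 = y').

Let x_1 = y, x_2 = y'. Then x_1' = x_2 and x_2' = -6x_1 - 7x_2.
A = [[0,1],[-6,-7]]; det(A-λI) = λ^2 + 7λ + 6.
Eigenvalues λ = -6, -1 with eigenvectors (1,-6), (1,-1).

y(t) = c_1e^(-6t) + c_2e^(-t)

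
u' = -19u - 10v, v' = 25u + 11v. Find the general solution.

u(t) = -c_1e^(-4t)sin(5t) - c_1e^(-4t)cos(5t) - c_2e^(-4t)sin(5t) + c_2e^(-4t)cos(5t), v(t) = c_1e^(-4t)sin(5t) + 2c_1e^(-4t)cos(5t) + 2c_2e^(-4t)sin(5t) - c_2e^(-4t)cos(5t)

Coefficient matrix A = [[-19, -10], [25, 11]].
Characteristic polynomial det(A - λI) = λ^2 + 8λ + 41 = 0.
Eigenvalues λ = -4 ± 5i (complex conjugate pair).
For λ=-4+5i: an eigenvector is (-1,2) - i(-1,1) = (-1 + i, 2 - i).
A real fundamental pair from Re and Im of e^((-4+5i)t)v: X_1 = e^(-4t)(cos(5t)·(-1,2) + sin(5t)·(-1,1)), X_2 = e^(-4t)(sin(5t)·(-1,2) - cos(5t)·(-1,1)).
General solution: c_1X_1 + c_2X_2.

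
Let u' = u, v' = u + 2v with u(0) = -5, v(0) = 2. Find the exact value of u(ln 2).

-10

A = [[1,0],[1,2]]; eigenvalues λ = 2, 1.
Eigenvectors: (0,-1) for λ=2, (-1,1) for λ=1.
From the initial condition, c_1 = 3, c_2 = 5.
u(ln 2) = (3)(2^2)(0) + (5)(2^1)(-1) = -10.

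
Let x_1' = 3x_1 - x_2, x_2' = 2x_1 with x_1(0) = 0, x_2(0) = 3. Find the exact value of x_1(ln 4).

A = [[3,-1],[2,0]]; eigenvalues λ = 1, 2.
Eigenvectors: (1,2) for λ=1, (1,1) for λ=2.
From the initial condition, c_1 = 3, c_2 = -3.
x_1(ln 4) = (3)(4^1)(1) + (-3)(4^2)(1) = -36.

-36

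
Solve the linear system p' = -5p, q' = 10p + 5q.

Coefficient matrix A = [[-5, 0], [10, 5]].
Characteristic polynomial det(A - λI) = λ^2 - 25 = 0.
Eigenvalues λ = 5, -5.
For λ=5: (A-λI) row 1 is [-10, 0], so an eigenvector is (0, -1).
For λ=-5: (A-λI) row 2 is [10, 10], so an eigenvector is (1, -1).
General solution: K_1e^(5t)(0,-1) + K_2e^(-5t)(1,-1).

p(t) = K_2e^(-5t), q(t) = -K_1e^(5t) - K_2e^(-5t)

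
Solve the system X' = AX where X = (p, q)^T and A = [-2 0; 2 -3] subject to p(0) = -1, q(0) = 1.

Coefficient matrix A = [[-2, 0], [2, -3]].
Characteristic polynomial det(A - λI) = λ^2 + 5λ + 6 = 0.
Eigenvalues λ = -2, -3.
For λ=-2: (A-λI) row 2 is [2, -1], so an eigenvector is (1, 2).
For λ=-3: (A-λI) row 1 is [1, 0], so an eigenvector is (0, -1).
General solution: c_1e^(-2t)(1,2) + c_2e^(-3t)(0,-1).
Applying p(0)=-1, q(0)=1 gives c_1=-1, c_2=-3.

p(t) = -e^(-2t), q(t) = -2e^(-2t) + 3e^(-3t)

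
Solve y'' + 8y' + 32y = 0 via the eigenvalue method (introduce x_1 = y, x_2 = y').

y(t) = K_1e^(-4t)cos(4t) + K_2e^(-4t)sin(4t)

Let x_1 = y, x_2 = y'. Then x_1' = x_2 and x_2' = -32x_1 - 8x_2.
A = [[0,1],[-32,-8]]; det(A-λI) = λ^2 + 8λ + 32.
Eigenvalues λ = -4 ± 4i.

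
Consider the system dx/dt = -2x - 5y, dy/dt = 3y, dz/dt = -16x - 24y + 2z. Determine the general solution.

x(t) = -C_1e^(3t) + C_2e^(-2t), y(t) = C_1e^(3t), z(t) = -8C_1e^(3t) + 4C_2e^(-2t) + C_3e^(2t)

Coefficient matrix A = [[-2, -5, 0], [0, 3, 0], [-16, -24, 2]].
det(A - λI) = 0 gives eigenvalues λ = 3, -2, 2.
For λ=3: eigenvector (-1,1,-8).
For λ=-2: eigenvector (1,0,4).
For λ=2: eigenvector (0,0,1).
General solution: C_1e^(3t)(-1,1,-8) + C_2e^(-2t)(1,0,4) + C_3e^(2t)(0,0,1).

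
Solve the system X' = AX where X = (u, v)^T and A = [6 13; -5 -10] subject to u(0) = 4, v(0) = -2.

u(t) = 6e^(-2t)sin(t) + 4e^(-2t)cos(t), v(t) = -4e^(-2t)sin(t) - 2e^(-2t)cos(t)

Coefficient matrix A = [[6, 13], [-5, -10]].
Characteristic polynomial det(A - λI) = λ^2 + 4λ + 5 = 0.
Eigenvalues λ = -2 ± i (complex conjugate pair).
For λ=-2+i: an eigenvector is (2,-1) - i(3,-2) = (2 - 3i, -1 + 2i).
A real fundamental pair from Re and Im of e^((-2+i)t)v: X_1 = e^(-2t)(cos(t)·(2,-1) + sin(t)·(3,-2)), X_2 = e^(-2t)(sin(t)·(2,-1) - cos(t)·(3,-2)).
General solution: C_1X_1 + C_2X_2.
Applying u(0)=4, v(0)=-2 gives C_1=2, C_2=0.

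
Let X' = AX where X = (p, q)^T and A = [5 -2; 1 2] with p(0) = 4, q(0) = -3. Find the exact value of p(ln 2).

144

A = [[5,-2],[1,2]]; eigenvalues λ = 3, 4.
Eigenvectors: (1,1) for λ=3, (-2,-1) for λ=4.
From the initial condition, c_1 = -10, c_2 = -7.
p(ln 2) = (-10)(2^3)(1) + (-7)(2^4)(-2) = 144.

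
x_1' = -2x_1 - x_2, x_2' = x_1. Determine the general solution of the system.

Coefficient matrix A = [[-2, -1], [1, 0]].
Characteristic polynomial det(A - λI) = λ^2 + 2λ + 1 = 0.
Single eigenvalue λ = -1 with algebraic multiplicity 2.
Eigenvector v = (1,-1); generalized eigenvector w with (A-λI)w=v is (0,-1).
General solution: e^(-t)[K_1·v + K_2·(t·v + w)].

x_1(t) = K_1e^(-t) + K_2te^(-t), x_2(t) = -K_1e^(-t) - K_2te^(-t) - K_2e^(-t)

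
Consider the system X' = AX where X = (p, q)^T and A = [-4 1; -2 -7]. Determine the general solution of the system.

p(t) = C_1e^(-5t) - C_2e^(-6t), q(t) = -C_1e^(-5t) + 2C_2e^(-6t)

Coefficient matrix A = [[-4, 1], [-2, -7]].
Characteristic polynomial det(A - λI) = λ^2 + 11λ + 30 = 0.
Eigenvalues λ = -5, -6.
For λ=-5: (A-λI) row 1 is [1, 1], so an eigenvector is (1, -1).
For λ=-6: (A-λI) row 1 is [2, 1], so an eigenvector is (-1, 2).
General solution: C_1e^(-5t)(1,-1) + C_2e^(-6t)(-1,2).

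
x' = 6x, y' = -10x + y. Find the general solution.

Coefficient matrix A = [[6, 0], [-10, 1]].
Characteristic polynomial det(A - λI) = λ^2 - 7λ + 6 = 0.
Eigenvalues λ = 6, 1.
For λ=6: (A-λI) row 2 is [-10, -5], so an eigenvector is (1, -2).
For λ=1: (A-λI) row 1 is [5, 0], so an eigenvector is (0, 1).
General solution: C_1e^(6t)(1,-2) + C_2e^(t)(0,1).

x(t) = C_1e^(6t), y(t) = -2C_1e^(6t) + C_2e^(t)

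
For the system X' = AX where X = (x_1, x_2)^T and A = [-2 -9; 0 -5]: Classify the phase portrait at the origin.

A = [[-2,-9],[0,-5]]; det(A-λI) = λ^2 + 7λ + 10.
λ = -5, -2: both negative.

stable node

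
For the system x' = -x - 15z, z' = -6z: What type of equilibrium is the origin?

stable node

A = [[-1,-15],[0,-6]]; det(A-λI) = λ^2 + 7λ + 6.
λ = -1, -6: both negative.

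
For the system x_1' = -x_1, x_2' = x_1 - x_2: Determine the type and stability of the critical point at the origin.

stable improper node

A = [[-1,0],[1,-1]]; det(A-λI) = λ^2 + 2λ + 1.
repeated λ = -1 with a single eigenvector.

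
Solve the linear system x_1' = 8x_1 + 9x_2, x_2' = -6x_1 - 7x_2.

x_1(t) = -3c_1e^(2t) - c_2e^(-t), x_2(t) = 2c_1e^(2t) + c_2e^(-t)

Coefficient matrix A = [[8, 9], [-6, -7]].
Characteristic polynomial det(A - λI) = λ^2 - λ - 2 = 0.
Eigenvalues λ = 2, -1.
For λ=2: (A-λI) row 1 is [6, 9], so an eigenvector is (-3, 2).
For λ=-1: (A-λI) row 1 is [9, 9], so an eigenvector is (-1, 1).
General solution: c_1e^(2t)(-3,2) + c_2e^(-t)(-1,1).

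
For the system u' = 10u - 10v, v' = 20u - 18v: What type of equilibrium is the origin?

A = [[10,-10],[20,-18]]; det(A-λI) = λ^2 + 8λ + 20.
λ = -4 ± 2i: negative real part.

stable spiral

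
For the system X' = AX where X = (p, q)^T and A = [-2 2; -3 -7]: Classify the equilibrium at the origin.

A = [[-2,2],[-3,-7]]; det(A-λI) = λ^2 + 9λ + 20.
λ = -5, -4: both negative.

stable node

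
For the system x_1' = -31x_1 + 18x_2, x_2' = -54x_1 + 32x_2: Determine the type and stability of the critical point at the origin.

A = [[-31,18],[-54,32]]; det(A-λI) = λ^2 - λ - 20.
λ = -4, 5: opposite signs.

saddle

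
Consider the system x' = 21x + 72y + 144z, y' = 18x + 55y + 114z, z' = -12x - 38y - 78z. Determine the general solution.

x(t) = -3C_1e^(-3t) + 4C_2e^(3t), y(t) = -3C_1e^(-3t) + 3C_2e^(3t) - 2C_3e^(-2t), z(t) = 2C_1e^(-3t) - 2C_2e^(3t) + C_3e^(-2t)

Coefficient matrix A = [[21, 72, 144], [18, 55, 114], [-12, -38, -78]].
det(A - λI) = 0 gives eigenvalues λ = -3, 3, -2.
For λ=-3: eigenvector (-3,-3,2).
For λ=3: eigenvector (4,3,-2).
For λ=-2: eigenvector (0,-2,1).
General solution: C_1e^(-3t)(-3,-3,2) + C_2e^(3t)(4,3,-2) + C_3e^(-2t)(0,-2,1).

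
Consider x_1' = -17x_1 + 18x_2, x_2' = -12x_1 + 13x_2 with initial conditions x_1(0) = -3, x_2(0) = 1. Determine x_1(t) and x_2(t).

Coefficient matrix A = [[-17, 18], [-12, 13]].
Characteristic polynomial det(A - λI) = λ^2 + 4λ - 5 = 0.
Eigenvalues λ = 1, -5.
For λ=1: (A-λI) row 1 is [-18, 18], so an eigenvector is (-1, -1).
For λ=-5: (A-λI) row 1 is [-12, 18], so an eigenvector is (3, 2).
General solution: c_1e^(t)(-1,-1) + c_2e^(-5t)(3,2).
Applying x_1(0)=-3, x_2(0)=1 gives c_1=-9, c_2=-4.

x_1(t) = 9e^(t) - 12e^(-5t), x_2(t) = 9e^(t) - 8e^(-5t)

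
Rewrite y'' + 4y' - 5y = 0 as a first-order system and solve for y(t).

y(t) = C_1e^(t) + C_2e^(-5t)

Let x_1 = y, x_2 = y'. Then x_1' = x_2 and x_2' = 5x_1 - 4x_2.
A = [[0,1],[5,-4]]; det(A-λI) = λ^2 + 4λ - 5.
Eigenvalues λ = 1, -5 with eigenvectors (1,1), (1,-5).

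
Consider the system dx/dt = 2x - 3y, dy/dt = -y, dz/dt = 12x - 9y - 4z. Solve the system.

x(t) = K_1e^(2t) + K_3e^(-t), y(t) = K_3e^(-t), z(t) = 2K_1e^(2t) + K_2e^(-4t) + K_3e^(-t)

Coefficient matrix A = [[2, -3, 0], [0, -1, 0], [12, -9, -4]].
det(A - λI) = 0 gives eigenvalues λ = 2, -4, -1.
For λ=2: eigenvector (1,0,2).
For λ=-4: eigenvector (0,0,1).
For λ=-1: eigenvector (1,1,1).
General solution: K_1e^(2t)(1,0,2) + K_2e^(-4t)(0,0,1) + K_3e^(-t)(1,1,1).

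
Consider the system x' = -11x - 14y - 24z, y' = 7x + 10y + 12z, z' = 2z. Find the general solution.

x(t) = -4c_1e^(2t) - c_2e^(3t) + 2c_3e^(-4t), y(t) = 2c_1e^(2t) + c_2e^(3t) - c_3e^(-4t), z(t) = c_1e^(2t)

Coefficient matrix A = [[-11, -14, -24], [7, 10, 12], [0, 0, 2]].
det(A - λI) = 0 gives eigenvalues λ = 2, 3, -4.
For λ=2: eigenvector (-4,2,1).
For λ=3: eigenvector (-1,1,0).
For λ=-4: eigenvector (2,-1,0).
General solution: c_1e^(2t)(-4,2,1) + c_2e^(3t)(-1,1,0) + c_3e^(-4t)(2,-1,0).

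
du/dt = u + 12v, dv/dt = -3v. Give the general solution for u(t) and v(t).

u(t) = 3K_1e^(-3t) + K_2e^(t), v(t) = -K_1e^(-3t)

Coefficient matrix A = [[1, 12], [0, -3]].
Characteristic polynomial det(A - λI) = λ^2 + 2λ - 3 = 0.
Eigenvalues λ = -3, 1.
For λ=-3: (A-λI) row 1 is [4, 12], so an eigenvector is (3, -1).
For λ=1: (A-λI) row 1 is [0, 12], so an eigenvector is (1, 0).
General solution: K_1e^(-3t)(3,-1) + K_2e^(t)(1,0).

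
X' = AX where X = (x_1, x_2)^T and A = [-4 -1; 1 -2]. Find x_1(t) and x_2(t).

x_1(t) = -K_1e^(-3t) - K_2te^(-3t) + K_2e^(-3t), x_2(t) = K_1e^(-3t) + K_2te^(-3t)

Coefficient matrix A = [[-4, -1], [1, -2]].
Characteristic polynomial det(A - λI) = λ^2 + 6λ + 9 = 0.
Single eigenvalue λ = -3 with algebraic multiplicity 2.
Eigenvector v = (-1,1); generalized eigenvector w with (A-λI)w=v is (1,0).
General solution: e^(-3t)[K_1·v + K_2·(t·v + w)].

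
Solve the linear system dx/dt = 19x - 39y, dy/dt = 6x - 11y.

Coefficient matrix A = [[19, -39], [6, -11]].
Characteristic polynomial det(A - λI) = λ^2 - 8λ + 25 = 0.
Eigenvalues λ = 4 ± 3i (complex conjugate pair).
For λ=4+3i: an eigenvector is (-3,-1) - i(-2,-1) = (-3 + 2i, -1 + i).
A real fundamental pair from Re and Im of e^((4+3i)t)v: X_1 = e^(4t)(cos(3t)·(-3,-1) + sin(3t)·(-2,-1)), X_2 = e^(4t)(sin(3t)·(-3,-1) - cos(3t)·(-2,-1)).
General solution: K_1X_1 + K_2X_2.

x(t) = -2K_1e^(4t)sin(3t) - 3K_1e^(4t)cos(3t) - 3K_2e^(4t)sin(3t) + 2K_2e^(4t)cos(3t), y(t) = -K_1e^(4t)sin(3t) - K_1e^(4t)cos(3t) - K_2e^(4t)sin(3t) + K_2e^(4t)cos(3t)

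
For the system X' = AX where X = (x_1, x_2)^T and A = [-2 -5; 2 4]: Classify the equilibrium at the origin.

A = [[-2,-5],[2,4]]; det(A-λI) = λ^2 - 2λ + 2.
λ = 1 ± i: positive real part.

unstable spiral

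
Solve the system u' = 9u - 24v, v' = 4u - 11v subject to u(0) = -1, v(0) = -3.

u(t) = 15e^(t) - 16e^(-3t), v(t) = 5e^(t) - 8e^(-3t)

Coefficient matrix A = [[9, -24], [4, -11]].
Characteristic polynomial det(A - λI) = λ^2 + 2λ - 3 = 0.
Eigenvalues λ = -3, 1.
For λ=-3: (A-λI) row 1 is [12, -24], so an eigenvector is (2, 1).
For λ=1: (A-λI) row 1 is [8, -24], so an eigenvector is (3, 1).
General solution: K_1e^(-3t)(2,1) + K_2e^(t)(3,1).
Applying u(0)=-1, v(0)=-3 gives K_1=-8, K_2=5.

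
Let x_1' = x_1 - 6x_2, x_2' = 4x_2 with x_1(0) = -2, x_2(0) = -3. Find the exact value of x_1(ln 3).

A = [[1,-6],[0,4]]; eigenvalues λ = 4, 1.
Eigenvectors: (2,-1) for λ=4, (-1,0) for λ=1.
From the initial condition, c_1 = 3, c_2 = 8.
x_1(ln 3) = (3)(3^4)(2) + (8)(3^1)(-1) = 462.

462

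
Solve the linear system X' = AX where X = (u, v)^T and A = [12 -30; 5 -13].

Coefficient matrix A = [[12, -30], [5, -13]].
Characteristic polynomial det(A - λI) = λ^2 + λ - 6 = 0.
Eigenvalues λ = -3, 2.
For λ=-3: (A-λI) row 1 is [15, -30], so an eigenvector is (-2, -1).
For λ=2: (A-λI) row 1 is [10, -30], so an eigenvector is (-3, -1).
General solution: c_1e^(-3t)(-2,-1) + c_2e^(2t)(-3,-1).

u(t) = -2c_1e^(-3t) - 3c_2e^(2t), v(t) = -c_1e^(-3t) - c_2e^(2t)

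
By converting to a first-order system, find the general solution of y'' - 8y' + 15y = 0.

y(t) = c_1e^(5t) + c_2e^(3t)

Let x_1 = y, x_2 = y'. Then x_1' = x_2 and x_2' = -15x_1 + 8x_2.
A = [[0,1],[-15,8]]; det(A-λI) = λ^2 - 8λ + 15.
Eigenvalues λ = 5, 3 with eigenvectors (1,5), (1,3).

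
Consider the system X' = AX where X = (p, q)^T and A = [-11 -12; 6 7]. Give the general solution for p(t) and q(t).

Coefficient matrix A = [[-11, -12], [6, 7]].
Characteristic polynomial det(A - λI) = λ^2 + 4λ - 5 = 0.
Eigenvalues λ = 1, -5.
For λ=1: (A-λI) row 1 is [-12, -12], so an eigenvector is (-1, 1).
For λ=-5: (A-λI) row 1 is [-6, -12], so an eigenvector is (2, -1).
General solution: c_1e^(t)(-1,1) + c_2e^(-5t)(2,-1).

p(t) = -c_1e^(t) + 2c_2e^(-5t), q(t) = c_1e^(t) - c_2e^(-5t)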